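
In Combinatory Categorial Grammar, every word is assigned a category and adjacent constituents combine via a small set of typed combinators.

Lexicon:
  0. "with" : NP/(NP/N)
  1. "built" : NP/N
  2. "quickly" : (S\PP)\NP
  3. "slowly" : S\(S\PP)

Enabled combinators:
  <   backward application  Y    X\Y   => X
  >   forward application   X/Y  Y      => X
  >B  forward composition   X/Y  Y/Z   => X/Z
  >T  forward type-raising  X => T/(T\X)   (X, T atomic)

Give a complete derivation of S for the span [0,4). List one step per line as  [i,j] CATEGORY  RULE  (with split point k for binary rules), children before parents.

[0,4] S   <
  [0,3] S\PP   <
    [0,2] NP   >
      [0,1] "with" : NP/(NP/N)
      [1,2] "built" : NP/N
    [2,3] "quickly" : (S\PP)\NP
  [3,4] "slowly" : S\(S\PP)

[0,1] NP/(NP/N)  lex  "with"
[1,2] NP/N  lex  "built"
[0,2] NP  >  k=1
[2,3] (S\PP)\NP  lex  "quickly"
[0,3] S\PP  <  k=2
[3,4] S\(S\PP)  lex  "slowly"
[0,4] S  <  k=3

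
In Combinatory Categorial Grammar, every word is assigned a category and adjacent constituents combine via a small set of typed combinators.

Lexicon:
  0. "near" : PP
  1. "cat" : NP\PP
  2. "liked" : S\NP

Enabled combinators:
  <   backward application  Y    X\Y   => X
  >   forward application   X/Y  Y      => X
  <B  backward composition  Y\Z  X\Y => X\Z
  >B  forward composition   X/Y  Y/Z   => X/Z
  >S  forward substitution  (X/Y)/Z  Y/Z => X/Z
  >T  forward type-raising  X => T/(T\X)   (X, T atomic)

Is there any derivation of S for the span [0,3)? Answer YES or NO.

[0,3] S   >
  [0,1] S/(S\PP)   >T
    [0,1] "near" : PP
  [1,3] S\PP   <B
    [1,2] "cat" : NP\PP
    [2,3] "liked" : S\NP

YES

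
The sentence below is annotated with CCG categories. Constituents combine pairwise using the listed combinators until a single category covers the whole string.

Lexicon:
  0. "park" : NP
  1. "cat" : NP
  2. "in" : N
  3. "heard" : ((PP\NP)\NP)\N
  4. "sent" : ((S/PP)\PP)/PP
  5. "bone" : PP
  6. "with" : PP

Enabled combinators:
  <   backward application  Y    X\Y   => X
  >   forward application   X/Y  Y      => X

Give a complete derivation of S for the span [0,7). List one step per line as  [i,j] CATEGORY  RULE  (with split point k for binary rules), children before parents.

[0,7] S   >
  [0,6] S/PP   <
    [0,4] PP   <
      [0,1] "park" : NP
      [1,4] PP\NP   <
        [1,2] "cat" : NP
        [2,4] (PP\NP)\NP   <
          [2,3] "in" : N
          [3,4] "heard" : ((PP\NP)\NP)\N
    [4,6] (S/PP)\PP   >
      [4,5] "sent" : ((S/PP)\PP)/PP
      [5,6] "bone" : PP
  [6,7] "with" : PP

[0,1] NP  lex  "park"
[1,2] NP  lex  "cat"
[2,3] N  lex  "in"
[3,4] ((PP\NP)\NP)\N  lex  "heard"
[2,4] (PP\NP)\NP  <  k=3
[1,4] PP\NP  <  k=2
[0,4] PP  <  k=1
[4,5] ((S/PP)\PP)/PP  lex  "sent"
[5,6] PP  lex  "bone"
[4,6] (S/PP)\PP  >  k=5
[0,6] S/PP  <  k=4
[6,7] PP  lex  "with"
[0,7] S  >  k=6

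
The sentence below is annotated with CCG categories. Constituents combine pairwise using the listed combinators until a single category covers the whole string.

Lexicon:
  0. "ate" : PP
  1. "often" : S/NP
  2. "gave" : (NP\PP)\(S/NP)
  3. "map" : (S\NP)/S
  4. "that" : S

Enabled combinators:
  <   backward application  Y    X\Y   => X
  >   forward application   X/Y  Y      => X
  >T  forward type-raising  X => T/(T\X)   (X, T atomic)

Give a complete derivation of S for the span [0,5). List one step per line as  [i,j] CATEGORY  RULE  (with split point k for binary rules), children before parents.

[0,5] S   <
  [0,3] NP   <
    [0,1] "ate" : PP
    [1,3] NP\PP   <
      [1,2] "often" : S/NP
      [2,3] "gave" : (NP\PP)\(S/NP)
  [3,5] S\NP   >
    [3,4] "map" : (S\NP)/S
    [4,5] "that" : S

[0,1] PP  lex  "ate"
[1,2] S/NP  lex  "often"
[2,3] (NP\PP)\(S/NP)  lex  "gave"
[1,3] NP\PP  <  k=2
[0,3] NP  <  k=1
[3,4] (S\NP)/S  lex  "map"
[4,5] S  lex  "that"
[3,5] S\NP  >  k=4
[0,5] S  <  k=3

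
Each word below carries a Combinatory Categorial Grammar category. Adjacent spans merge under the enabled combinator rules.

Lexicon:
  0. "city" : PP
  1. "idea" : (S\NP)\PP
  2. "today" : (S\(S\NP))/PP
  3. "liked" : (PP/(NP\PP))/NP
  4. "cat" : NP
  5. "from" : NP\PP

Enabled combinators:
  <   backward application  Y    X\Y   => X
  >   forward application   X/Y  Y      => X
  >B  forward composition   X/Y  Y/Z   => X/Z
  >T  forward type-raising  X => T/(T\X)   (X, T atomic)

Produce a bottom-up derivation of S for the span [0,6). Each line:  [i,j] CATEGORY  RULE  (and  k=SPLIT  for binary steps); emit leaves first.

[0,1] PP  lex  "city"
[1,2] (S\NP)\PP  lex  "idea"
[0,2] S\NP  <  k=1
[2,3] (S\(S\NP))/PP  lex  "today"
[3,4] (PP/(NP\PP))/NP  lex  "liked"
[4,5] NP  lex  "cat"
[3,5] PP/(NP\PP)  >  k=4
[5,6] NP\PP  lex  "from"
[3,6] PP  >  k=5
[2,6] S\(S\NP)  >  k=3
[0,6] S  <  k=2

[0,6] S   <
  [0,2] S\NP   <
    [0,1] "city" : PP
    [1,2] "idea" : (S\NP)\PP
  [2,6] S\(S\NP)   >
    [2,3] "today" : (S\(S\NP))/PP
    [3,6] PP   >
      [3,5] PP/(NP\PP)   >
        [3,4] "liked" : (PP/(NP\PP))/NP
        [4,5] "cat" : NP
      [5,6] "from" : NP\PP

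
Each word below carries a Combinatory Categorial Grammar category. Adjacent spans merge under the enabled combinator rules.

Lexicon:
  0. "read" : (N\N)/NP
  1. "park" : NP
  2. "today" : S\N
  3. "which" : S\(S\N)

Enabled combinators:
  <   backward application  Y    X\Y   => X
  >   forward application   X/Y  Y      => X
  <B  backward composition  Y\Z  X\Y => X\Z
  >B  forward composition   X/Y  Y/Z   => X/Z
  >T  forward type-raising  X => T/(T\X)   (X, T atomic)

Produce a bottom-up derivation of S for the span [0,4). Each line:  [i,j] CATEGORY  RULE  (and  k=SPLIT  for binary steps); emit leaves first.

[0,4] S   <
  [0,3] S\N   <B
    [0,2] N\N   >
      [0,1] "read" : (N\N)/NP
      [1,2] "park" : NP
    [2,3] "today" : S\N
  [3,4] "which" : S\(S\N)

[0,1] (N\N)/NP  lex  "read"
[1,2] NP  lex  "park"
[0,2] N\N  >  k=1
[2,3] S\N  lex  "today"
[0,3] S\N  <B  k=2
[3,4] S\(S\N)  lex  "which"
[0,4] S  <  k=3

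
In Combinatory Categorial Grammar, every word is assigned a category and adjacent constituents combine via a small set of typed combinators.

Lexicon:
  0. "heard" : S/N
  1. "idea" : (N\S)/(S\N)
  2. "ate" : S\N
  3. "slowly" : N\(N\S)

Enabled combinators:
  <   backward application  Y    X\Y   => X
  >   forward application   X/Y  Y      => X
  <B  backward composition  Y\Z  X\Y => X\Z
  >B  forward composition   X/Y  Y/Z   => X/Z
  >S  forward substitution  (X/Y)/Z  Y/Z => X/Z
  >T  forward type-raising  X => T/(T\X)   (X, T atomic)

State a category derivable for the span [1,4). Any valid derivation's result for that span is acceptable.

N

[0,4] S   >
  [0,1] "heard" : S/N
  [1,4] N   <
    [1,3] N\S   >
      [1,2] "idea" : (N\S)/(S\N)
      [2,3] "ate" : S\N
    [3,4] "slowly" : N\(N\S)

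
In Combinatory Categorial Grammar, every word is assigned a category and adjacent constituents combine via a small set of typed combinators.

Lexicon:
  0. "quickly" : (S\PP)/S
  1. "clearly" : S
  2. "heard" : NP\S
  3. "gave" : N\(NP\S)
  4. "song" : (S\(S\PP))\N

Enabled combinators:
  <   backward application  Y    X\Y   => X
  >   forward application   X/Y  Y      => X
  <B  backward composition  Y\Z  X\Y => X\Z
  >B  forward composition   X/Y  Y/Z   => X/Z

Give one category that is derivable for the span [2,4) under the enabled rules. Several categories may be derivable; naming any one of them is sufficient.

[0,5] S   <
  [0,2] S\PP   >
    [0,1] "quickly" : (S\PP)/S
    [1,2] "clearly" : S
  [2,5] S\(S\PP)   <
    [2,4] N   <
      [2,3] "heard" : NP\S
      [3,4] "gave" : N\(NP\S)
    [4,5] "song" : (S\(S\PP))\N

N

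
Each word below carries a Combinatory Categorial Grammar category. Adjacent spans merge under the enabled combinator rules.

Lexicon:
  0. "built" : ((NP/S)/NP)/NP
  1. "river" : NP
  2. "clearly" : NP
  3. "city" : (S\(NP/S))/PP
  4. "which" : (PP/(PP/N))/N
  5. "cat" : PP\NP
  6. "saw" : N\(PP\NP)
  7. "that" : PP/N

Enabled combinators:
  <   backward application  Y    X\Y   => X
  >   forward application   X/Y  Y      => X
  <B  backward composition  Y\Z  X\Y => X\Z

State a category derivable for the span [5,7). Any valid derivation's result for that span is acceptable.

[0,8] S   <
  [0,3] NP/S   >
    [0,2] (NP/S)/NP   >
      [0,1] "built" : ((NP/S)/NP)/NP
      [1,2] "river" : NP
    [2,3] "clearly" : NP
  [3,8] S\(NP/S)   >
    [3,4] "city" : (S\(NP/S))/PP
    [4,8] PP   >
      [4,7] PP/(PP/N)   >
        [4,5] "which" : (PP/(PP/N))/N
        [5,7] N   <
          [5,6] "cat" : PP\NP
          [6,7] "saw" : N\(PP\NP)
      [7,8] "that" : PP/N

N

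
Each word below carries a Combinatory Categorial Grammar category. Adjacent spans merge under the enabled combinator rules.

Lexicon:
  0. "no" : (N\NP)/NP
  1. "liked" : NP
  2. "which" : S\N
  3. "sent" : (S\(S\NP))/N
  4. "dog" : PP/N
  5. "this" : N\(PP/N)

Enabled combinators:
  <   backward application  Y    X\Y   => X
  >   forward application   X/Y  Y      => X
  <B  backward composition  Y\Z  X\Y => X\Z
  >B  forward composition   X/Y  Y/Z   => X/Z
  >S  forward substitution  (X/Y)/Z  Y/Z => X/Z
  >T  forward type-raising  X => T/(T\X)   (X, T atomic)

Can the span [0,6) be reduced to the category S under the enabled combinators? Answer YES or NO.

[0,6] S   <
  [0,3] S\NP   <B
    [0,2] N\NP   >
      [0,1] "no" : (N\NP)/NP
      [1,2] "liked" : NP
    [2,3] "which" : S\N
  [3,6] S\(S\NP)   >
    [3,4] "sent" : (S\(S\NP))/N
    [4,6] N   <
      [4,5] "dog" : PP/N
      [5,6] "this" : N\(PP/N)

YES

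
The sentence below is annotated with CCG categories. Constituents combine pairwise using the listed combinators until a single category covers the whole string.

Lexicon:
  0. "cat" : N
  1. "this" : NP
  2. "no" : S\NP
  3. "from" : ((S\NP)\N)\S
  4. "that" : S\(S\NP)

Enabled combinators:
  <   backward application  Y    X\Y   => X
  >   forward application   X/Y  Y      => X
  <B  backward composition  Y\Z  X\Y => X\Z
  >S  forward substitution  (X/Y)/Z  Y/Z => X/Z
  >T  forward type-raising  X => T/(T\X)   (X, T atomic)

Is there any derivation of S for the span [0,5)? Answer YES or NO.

[0,5] S   <
  [0,4] S\NP   <
    [0,1] "cat" : N
    [1,4] (S\NP)\N   <
      [1,3] S   >
        [1,2] S/(S\NP)   >T
          [1,2] "this" : NP
        [2,3] "no" : S\NP
      [3,4] "from" : ((S\NP)\N)\S
  [4,5] "that" : S\(S\NP)

YES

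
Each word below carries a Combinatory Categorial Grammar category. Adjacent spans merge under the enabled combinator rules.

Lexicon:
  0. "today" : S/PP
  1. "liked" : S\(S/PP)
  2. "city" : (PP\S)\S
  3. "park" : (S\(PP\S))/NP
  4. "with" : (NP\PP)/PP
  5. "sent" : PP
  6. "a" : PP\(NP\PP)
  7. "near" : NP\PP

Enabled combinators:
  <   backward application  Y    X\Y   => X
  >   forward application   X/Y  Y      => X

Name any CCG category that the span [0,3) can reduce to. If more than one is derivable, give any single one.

[0,8] S   <
  [0,3] PP\S   <
    [0,2] S   <
      [0,1] "today" : S/PP
      [1,2] "liked" : S\(S/PP)
    [2,3] "city" : (PP\S)\S
  [3,8] S\(PP\S)   >
    [3,4] "park" : (S\(PP\S))/NP
    [4,8] NP   <
      [4,7] PP   <
        [4,6] NP\PP   >
          [4,5] "with" : (NP\PP)/PP
          [5,6] "sent" : PP
        [6,7] "a" : PP\(NP\PP)
      [7,8] "near" : NP\PP

PP\S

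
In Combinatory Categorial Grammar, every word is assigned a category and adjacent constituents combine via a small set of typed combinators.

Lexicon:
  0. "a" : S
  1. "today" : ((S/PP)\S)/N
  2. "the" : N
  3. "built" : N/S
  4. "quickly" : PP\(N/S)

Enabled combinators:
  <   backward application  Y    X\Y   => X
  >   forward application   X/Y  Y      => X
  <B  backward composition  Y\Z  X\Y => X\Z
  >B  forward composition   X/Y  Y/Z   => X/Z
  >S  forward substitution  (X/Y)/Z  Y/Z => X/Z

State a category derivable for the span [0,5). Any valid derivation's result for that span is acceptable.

S

[0,5] S   >
  [0,3] S/PP   <
    [0,1] "a" : S
    [1,3] (S/PP)\S   >
      [1,2] "today" : ((S/PP)\S)/N
      [2,3] "the" : N
  [3,5] PP   <
    [3,4] "built" : N/S
    [4,5] "quickly" : PP\(N/S)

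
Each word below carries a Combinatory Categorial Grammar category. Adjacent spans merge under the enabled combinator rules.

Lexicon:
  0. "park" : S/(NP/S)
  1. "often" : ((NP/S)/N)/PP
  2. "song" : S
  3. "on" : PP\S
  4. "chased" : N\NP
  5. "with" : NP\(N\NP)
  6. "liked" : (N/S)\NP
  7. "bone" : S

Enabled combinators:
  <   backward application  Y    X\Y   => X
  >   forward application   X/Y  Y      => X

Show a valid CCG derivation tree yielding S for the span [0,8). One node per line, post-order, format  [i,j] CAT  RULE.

[0,1] S/(NP/S)  lex  "park"
[1,2] ((NP/S)/N)/PP  lex  "often"
[2,3] S  lex  "song"
[3,4] PP\S  lex  "on"
[2,4] PP  <  k=3
[1,4] (NP/S)/N  >  k=2
[4,5] N\NP  lex  "chased"
[5,6] NP\(N\NP)  lex  "with"
[4,6] NP  <  k=5
[6,7] (N/S)\NP  lex  "liked"
[4,7] N/S  <  k=6
[7,8] S  lex  "bone"
[4,8] N  >  k=7
[1,8] NP/S  >  k=4
[0,8] S  >  k=1

[0,8] S   >
  [0,1] "park" : S/(NP/S)
  [1,8] NP/S   >
    [1,4] (NP/S)/N   >
      [1,2] "often" : ((NP/S)/N)/PP
      [2,4] PP   <
        [2,3] "song" : S
        [3,4] "on" : PP\S
    [4,8] N   >
      [4,7] N/S   <
        [4,6] NP   <
          [4,5] "chased" : N\NP
          [5,6] "with" : NP\(N\NP)
        [6,7] "liked" : (N/S)\NP
      [7,8] "bone" : S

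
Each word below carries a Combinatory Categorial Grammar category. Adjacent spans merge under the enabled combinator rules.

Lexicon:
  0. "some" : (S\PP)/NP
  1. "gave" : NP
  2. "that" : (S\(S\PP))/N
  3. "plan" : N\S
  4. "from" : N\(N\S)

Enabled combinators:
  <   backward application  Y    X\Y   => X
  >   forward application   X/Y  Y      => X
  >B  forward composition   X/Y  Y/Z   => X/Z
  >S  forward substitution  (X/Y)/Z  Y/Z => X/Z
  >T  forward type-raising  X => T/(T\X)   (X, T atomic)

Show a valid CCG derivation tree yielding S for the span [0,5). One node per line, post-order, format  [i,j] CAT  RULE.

[0,1] (S\PP)/NP  lex  "some"
[1,2] NP  lex  "gave"
[0,2] S\PP  >  k=1
[2,3] (S\(S\PP))/N  lex  "that"
[3,4] N\S  lex  "plan"
[4,5] N\(N\S)  lex  "from"
[3,5] N  <  k=4
[2,5] S\(S\PP)  >  k=3
[0,5] S  <  k=2

[0,5] S   <
  [0,2] S\PP   >
    [0,1] "some" : (S\PP)/NP
    [1,2] "gave" : NP
  [2,5] S\(S\PP)   >
    [2,3] "that" : (S\(S\PP))/N
    [3,5] N   <
      [3,4] "plan" : N\S
      [4,5] "from" : N\(N\S)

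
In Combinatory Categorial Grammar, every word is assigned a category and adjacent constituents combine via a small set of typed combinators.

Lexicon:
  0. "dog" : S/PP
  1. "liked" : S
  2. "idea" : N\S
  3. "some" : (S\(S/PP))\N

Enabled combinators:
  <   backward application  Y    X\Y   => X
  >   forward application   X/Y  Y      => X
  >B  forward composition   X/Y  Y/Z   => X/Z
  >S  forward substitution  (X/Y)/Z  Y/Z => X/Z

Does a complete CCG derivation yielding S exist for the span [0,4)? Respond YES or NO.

[0,4] S   <
  [0,1] "dog" : S/PP
  [1,4] S\(S/PP)   <
    [1,3] N   <
      [1,2] "liked" : S
      [2,3] "idea" : N\S
    [3,4] "some" : (S\(S/PP))\N

YES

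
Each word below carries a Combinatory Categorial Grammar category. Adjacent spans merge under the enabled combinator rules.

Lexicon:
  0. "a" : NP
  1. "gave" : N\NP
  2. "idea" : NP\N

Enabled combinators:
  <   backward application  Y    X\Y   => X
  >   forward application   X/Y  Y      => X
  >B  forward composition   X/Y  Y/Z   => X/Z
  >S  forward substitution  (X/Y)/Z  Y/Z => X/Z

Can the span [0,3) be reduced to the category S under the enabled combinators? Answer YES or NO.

NO

NP N\NP NP\N
CKY chart[0,3] = {NP}; S ∉ chart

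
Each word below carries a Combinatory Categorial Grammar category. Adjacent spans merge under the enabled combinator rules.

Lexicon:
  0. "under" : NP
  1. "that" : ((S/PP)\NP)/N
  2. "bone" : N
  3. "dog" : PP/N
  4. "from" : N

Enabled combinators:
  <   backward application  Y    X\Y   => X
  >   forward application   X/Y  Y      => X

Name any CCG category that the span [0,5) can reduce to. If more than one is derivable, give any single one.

[0,5] S   >
  [0,3] S/PP   <
    [0,1] "under" : NP
    [1,3] (S/PP)\NP   >
      [1,2] "that" : ((S/PP)\NP)/N
      [2,3] "bone" : N
  [3,5] PP   >
    [3,4] "dog" : PP/N
    [4,5] "from" : N

S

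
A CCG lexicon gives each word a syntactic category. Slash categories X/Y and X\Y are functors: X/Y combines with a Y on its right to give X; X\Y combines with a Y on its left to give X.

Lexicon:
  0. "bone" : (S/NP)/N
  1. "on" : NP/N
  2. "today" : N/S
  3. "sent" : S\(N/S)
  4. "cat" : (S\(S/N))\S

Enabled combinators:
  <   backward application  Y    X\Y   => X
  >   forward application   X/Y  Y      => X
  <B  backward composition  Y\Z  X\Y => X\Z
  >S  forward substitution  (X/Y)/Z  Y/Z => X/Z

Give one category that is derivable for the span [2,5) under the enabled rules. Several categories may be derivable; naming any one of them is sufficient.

S\(S/N)

[0,5] S   <
  [0,2] S/N   >S
    [0,1] "bone" : (S/NP)/N
    [1,2] "on" : NP/N
  [2,5] S\(S/N)   <
    [2,4] S   <
      [2,3] "today" : N/S
      [3,4] "sent" : S\(N/S)
    [4,5] "cat" : (S\(S/N))\S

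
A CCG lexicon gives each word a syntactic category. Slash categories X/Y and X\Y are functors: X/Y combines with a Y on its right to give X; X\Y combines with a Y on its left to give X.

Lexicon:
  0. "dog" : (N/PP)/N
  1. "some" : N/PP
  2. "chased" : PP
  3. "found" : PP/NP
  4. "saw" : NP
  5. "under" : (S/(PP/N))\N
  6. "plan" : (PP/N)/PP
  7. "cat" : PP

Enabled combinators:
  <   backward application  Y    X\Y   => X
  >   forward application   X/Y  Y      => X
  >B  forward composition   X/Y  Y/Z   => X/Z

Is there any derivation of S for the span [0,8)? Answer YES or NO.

YES

[0,8] S   >
  [0,7] S/PP   >B
    [0,6] S/(PP/N)   <
      [0,5] N   >
        [0,3] N/PP   >
          [0,1] "dog" : (N/PP)/N
          [1,3] N   >
            [1,2] "some" : N/PP
            [2,3] "chased" : PP
        [3,5] PP   >
          [3,4] "found" : PP/NP
          [4,5] "saw" : NP
      [5,6] "under" : (S/(PP/N))\N
    [6,7] "plan" : (PP/N)/PP
  [7,8] "cat" : PP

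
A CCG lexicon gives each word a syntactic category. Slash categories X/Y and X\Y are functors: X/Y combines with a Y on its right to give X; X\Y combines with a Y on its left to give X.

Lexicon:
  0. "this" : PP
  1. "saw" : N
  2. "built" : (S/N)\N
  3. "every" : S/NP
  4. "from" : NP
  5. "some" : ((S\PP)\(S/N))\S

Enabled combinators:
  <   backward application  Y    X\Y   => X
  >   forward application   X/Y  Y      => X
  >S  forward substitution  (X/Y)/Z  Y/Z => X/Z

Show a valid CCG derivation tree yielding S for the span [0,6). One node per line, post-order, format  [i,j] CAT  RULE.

[0,1] PP  lex  "this"
[1,2] N  lex  "saw"
[2,3] (S/N)\N  lex  "built"
[1,3] S/N  <  k=2
[3,4] S/NP  lex  "every"
[4,5] NP  lex  "from"
[3,5] S  >  k=4
[5,6] ((S\PP)\(S/N))\S  lex  "some"
[3,6] (S\PP)\(S/N)  <  k=5
[1,6] S\PP  <  k=3
[0,6] S  <  k=1

[0,6] S   <
  [0,1] "this" : PP
  [1,6] S\PP   <
    [1,3] S/N   <
      [1,2] "saw" : N
      [2,3] "built" : (S/N)\N
    [3,6] (S\PP)\(S/N)   <
      [3,5] S   >
        [3,4] "every" : S/NP
        [4,5] "from" : NP
      [5,6] "some" : ((S\PP)\(S/N))\S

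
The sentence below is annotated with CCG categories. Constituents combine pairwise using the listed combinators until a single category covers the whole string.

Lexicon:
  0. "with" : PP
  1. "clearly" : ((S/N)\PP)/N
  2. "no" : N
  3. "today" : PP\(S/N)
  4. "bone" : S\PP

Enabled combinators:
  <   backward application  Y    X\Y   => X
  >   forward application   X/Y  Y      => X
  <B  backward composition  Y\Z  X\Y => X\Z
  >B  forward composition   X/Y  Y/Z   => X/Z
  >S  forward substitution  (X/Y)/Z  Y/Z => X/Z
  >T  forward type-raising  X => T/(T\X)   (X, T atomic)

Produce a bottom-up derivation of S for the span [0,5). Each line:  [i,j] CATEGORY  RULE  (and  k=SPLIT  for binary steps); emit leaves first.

[0,1] PP  lex  "with"
[0,1] S/(S\PP)  >T
[1,2] ((S/N)\PP)/N  lex  "clearly"
[2,3] N  lex  "no"
[1,3] (S/N)\PP  >  k=2
[3,4] PP\(S/N)  lex  "today"
[1,4] PP\PP  <B  k=3
[4,5] S\PP  lex  "bone"
[1,5] S\PP  <B  k=4
[0,5] S  >  k=1

[0,5] S   >
  [0,1] S/(S\PP)   >T
    [0,1] "with" : PP
  [1,5] S\PP   <B
    [1,4] PP\PP   <B
      [1,3] (S/N)\PP   >
        [1,2] "clearly" : ((S/N)\PP)/N
        [2,3] "no" : N
      [3,4] "today" : PP\(S/N)
    [4,5] "bone" : S\PP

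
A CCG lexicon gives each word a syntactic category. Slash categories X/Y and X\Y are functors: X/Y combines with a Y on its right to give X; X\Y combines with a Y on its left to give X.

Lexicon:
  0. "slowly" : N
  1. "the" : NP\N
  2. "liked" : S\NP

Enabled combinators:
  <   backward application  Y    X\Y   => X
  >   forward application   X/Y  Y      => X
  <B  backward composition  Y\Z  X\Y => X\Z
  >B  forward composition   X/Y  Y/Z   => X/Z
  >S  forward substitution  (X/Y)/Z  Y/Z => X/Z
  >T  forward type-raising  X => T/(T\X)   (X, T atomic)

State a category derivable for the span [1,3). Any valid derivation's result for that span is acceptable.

[0,3] S   <
  [0,1] "slowly" : N
  [1,3] S\N   <B
    [1,2] "the" : NP\N
    [2,3] "liked" : S\NP

S\N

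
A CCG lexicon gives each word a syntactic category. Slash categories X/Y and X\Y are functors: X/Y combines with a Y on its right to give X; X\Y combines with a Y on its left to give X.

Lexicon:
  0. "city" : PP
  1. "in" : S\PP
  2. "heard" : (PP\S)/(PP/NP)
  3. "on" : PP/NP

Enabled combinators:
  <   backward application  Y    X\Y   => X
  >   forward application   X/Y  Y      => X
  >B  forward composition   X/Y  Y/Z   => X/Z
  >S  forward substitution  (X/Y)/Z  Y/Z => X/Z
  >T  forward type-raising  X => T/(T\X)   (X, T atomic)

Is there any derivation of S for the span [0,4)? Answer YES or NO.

NO

PP S\PP (PP\S)/(PP/NP) PP/NP
CKY chart[0,4] = {N/(N\PP), NP/(NP\PP), PP, PP/(PP\PP), S/(S\PP)}; S ∉ chart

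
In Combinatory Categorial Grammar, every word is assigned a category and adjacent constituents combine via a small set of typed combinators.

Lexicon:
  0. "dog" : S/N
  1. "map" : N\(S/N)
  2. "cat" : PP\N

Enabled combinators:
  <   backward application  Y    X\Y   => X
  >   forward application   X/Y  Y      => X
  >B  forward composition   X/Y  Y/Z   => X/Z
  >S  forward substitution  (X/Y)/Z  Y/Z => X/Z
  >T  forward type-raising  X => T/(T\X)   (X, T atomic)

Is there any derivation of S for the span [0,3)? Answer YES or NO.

S/N N\(S/N) PP\N
CKY chart[0,3] = {N/(N\PP), NP/(NP\PP), PP, PP/(PP\PP), S/(S\PP)}; S ∉ chart

NO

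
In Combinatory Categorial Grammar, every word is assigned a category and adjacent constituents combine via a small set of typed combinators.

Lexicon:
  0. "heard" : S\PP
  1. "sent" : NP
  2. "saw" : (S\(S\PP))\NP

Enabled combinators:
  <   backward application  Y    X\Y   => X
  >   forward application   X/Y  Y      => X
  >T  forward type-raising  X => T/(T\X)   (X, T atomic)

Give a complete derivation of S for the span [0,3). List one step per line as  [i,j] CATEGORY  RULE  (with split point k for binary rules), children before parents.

[0,1] S\PP  lex  "heard"
[1,2] NP  lex  "sent"
[2,3] (S\(S\PP))\NP  lex  "saw"
[1,3] S\(S\PP)  <  k=2
[0,3] S  <  k=1

[0,3] S   <
  [0,1] "heard" : S\PP
  [1,3] S\(S\PP)   <
    [1,2] "sent" : NP
    [2,3] "saw" : (S\(S\PP))\NP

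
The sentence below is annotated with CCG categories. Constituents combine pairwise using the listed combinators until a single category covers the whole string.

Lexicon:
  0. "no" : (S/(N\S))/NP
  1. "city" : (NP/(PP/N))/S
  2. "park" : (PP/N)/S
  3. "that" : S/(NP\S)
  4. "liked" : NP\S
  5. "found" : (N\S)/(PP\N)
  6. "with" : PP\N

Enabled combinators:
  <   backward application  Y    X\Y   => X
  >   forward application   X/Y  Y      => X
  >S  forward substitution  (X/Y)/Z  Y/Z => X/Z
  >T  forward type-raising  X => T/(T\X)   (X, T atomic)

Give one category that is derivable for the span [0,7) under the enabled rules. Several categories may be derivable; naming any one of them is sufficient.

[0,7] S   >
  [0,5] S/(N\S)   >
    [0,1] "no" : (S/(N\S))/NP
    [1,5] NP   >
      [1,3] NP/S   >S
        [1,2] "city" : (NP/(PP/N))/S
        [2,3] "park" : (PP/N)/S
      [3,5] S   >
        [3,4] "that" : S/(NP\S)
        [4,5] "liked" : NP\S
  [5,7] N\S   >
    [5,6] "found" : (N\S)/(PP\N)
    [6,7] "with" : PP\N

S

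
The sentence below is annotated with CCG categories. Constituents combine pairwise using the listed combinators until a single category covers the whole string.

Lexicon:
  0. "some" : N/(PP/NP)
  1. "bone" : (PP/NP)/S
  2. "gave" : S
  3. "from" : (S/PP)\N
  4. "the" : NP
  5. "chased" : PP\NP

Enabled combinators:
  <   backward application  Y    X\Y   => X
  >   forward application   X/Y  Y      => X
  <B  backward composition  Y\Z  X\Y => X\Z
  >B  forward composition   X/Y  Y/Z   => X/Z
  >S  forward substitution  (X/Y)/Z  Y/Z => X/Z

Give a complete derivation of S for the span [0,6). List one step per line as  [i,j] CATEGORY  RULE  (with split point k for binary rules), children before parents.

[0,1] N/(PP/NP)  lex  "some"
[1,2] (PP/NP)/S  lex  "bone"
[0,2] N/S  >B  k=1
[2,3] S  lex  "gave"
[0,3] N  >  k=2
[3,4] (S/PP)\N  lex  "from"
[0,4] S/PP  <  k=3
[4,5] NP  lex  "the"
[5,6] PP\NP  lex  "chased"
[4,6] PP  <  k=5
[0,6] S  >  k=4

[0,6] S   >
  [0,4] S/PP   <
    [0,3] N   >
      [0,2] N/S   >B
        [0,1] "some" : N/(PP/NP)
        [1,2] "bone" : (PP/NP)/S
      [2,3] "gave" : S
    [3,4] "from" : (S/PP)\N
  [4,6] PP   <
    [4,5] "the" : NP
    [5,6] "chased" : PP\NP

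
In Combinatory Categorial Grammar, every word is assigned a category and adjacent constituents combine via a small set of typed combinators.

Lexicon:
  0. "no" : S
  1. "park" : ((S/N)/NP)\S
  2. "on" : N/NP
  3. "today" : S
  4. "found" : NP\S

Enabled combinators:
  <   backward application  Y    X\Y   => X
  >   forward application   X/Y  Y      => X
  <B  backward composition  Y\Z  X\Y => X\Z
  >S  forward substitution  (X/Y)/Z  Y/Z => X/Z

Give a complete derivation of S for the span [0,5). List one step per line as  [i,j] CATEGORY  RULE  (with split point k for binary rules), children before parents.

[0,5] S   >
  [0,3] S/NP   >S
    [0,2] (S/N)/NP   <
      [0,1] "no" : S
      [1,2] "park" : ((S/N)/NP)\S
    [2,3] "on" : N/NP
  [3,5] NP   <
    [3,4] "today" : S
    [4,5] "found" : NP\S

[0,1] S  lex  "no"
[1,2] ((S/N)/NP)\S  lex  "park"
[0,2] (S/N)/NP  <  k=1
[2,3] N/NP  lex  "on"
[0,3] S/NP  >S  k=2
[3,4] S  lex  "today"
[4,5] NP\S  lex  "found"
[3,5] NP  <  k=4
[0,5] S  >  k=3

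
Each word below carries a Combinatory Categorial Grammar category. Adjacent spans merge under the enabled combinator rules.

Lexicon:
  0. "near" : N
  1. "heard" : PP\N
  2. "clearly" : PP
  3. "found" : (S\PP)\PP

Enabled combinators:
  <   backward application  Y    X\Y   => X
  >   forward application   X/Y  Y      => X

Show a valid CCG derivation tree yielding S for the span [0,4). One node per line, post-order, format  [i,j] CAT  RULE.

[0,4] S   <
  [0,2] PP   <
    [0,1] "near" : N
    [1,2] "heard" : PP\N
  [2,4] S\PP   <
    [2,3] "clearly" : PP
    [3,4] "found" : (S\PP)\PP

[0,1] N  lex  "near"
[1,2] PP\N  lex  "heard"
[0,2] PP  <  k=1
[2,3] PP  lex  "clearly"
[3,4] (S\PP)\PP  lex  "found"
[2,4] S\PP  <  k=3
[0,4] S  <  k=2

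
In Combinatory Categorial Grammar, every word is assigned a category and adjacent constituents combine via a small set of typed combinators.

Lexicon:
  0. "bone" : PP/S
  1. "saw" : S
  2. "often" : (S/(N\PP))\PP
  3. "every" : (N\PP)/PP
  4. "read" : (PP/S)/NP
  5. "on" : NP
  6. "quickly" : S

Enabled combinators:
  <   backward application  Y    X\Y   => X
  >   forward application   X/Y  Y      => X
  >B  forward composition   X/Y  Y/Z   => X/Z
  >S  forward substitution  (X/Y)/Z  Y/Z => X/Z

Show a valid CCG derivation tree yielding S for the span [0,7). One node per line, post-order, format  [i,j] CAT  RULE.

[0,7] S   >
  [0,4] S/PP   >B
    [0,3] S/(N\PP)   <
      [0,2] PP   >
        [0,1] "bone" : PP/S
        [1,2] "saw" : S
      [2,3] "often" : (S/(N\PP))\PP
    [3,4] "every" : (N\PP)/PP
  [4,7] PP   >
    [4,6] PP/S   >
      [4,5] "read" : (PP/S)/NP
      [5,6] "on" : NP
    [6,7] "quickly" : S

[0,1] PP/S  lex  "bone"
[1,2] S  lex  "saw"
[0,2] PP  >  k=1
[2,3] (S/(N\PP))\PP  lex  "often"
[0,3] S/(N\PP)  <  k=2
[3,4] (N\PP)/PP  lex  "every"
[0,4] S/PP  >B  k=3
[4,5] (PP/S)/NP  lex  "read"
[5,6] NP  lex  "on"
[4,6] PP/S  >  k=5
[6,7] S  lex  "quickly"
[4,7] PP  >  k=6
[0,7] S  >  k=4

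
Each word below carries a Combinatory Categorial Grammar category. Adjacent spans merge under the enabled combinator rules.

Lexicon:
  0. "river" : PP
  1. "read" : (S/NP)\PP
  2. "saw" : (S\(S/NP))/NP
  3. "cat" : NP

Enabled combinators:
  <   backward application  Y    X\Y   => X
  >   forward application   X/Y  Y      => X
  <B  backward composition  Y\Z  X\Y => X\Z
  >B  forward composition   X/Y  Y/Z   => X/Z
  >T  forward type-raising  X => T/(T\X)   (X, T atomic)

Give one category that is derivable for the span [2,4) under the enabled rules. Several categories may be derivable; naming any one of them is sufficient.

S\(S/NP)

[0,4] S   <
  [0,1] "river" : PP
  [1,4] S\PP   <B
    [1,2] "read" : (S/NP)\PP
    [2,4] S\(S/NP)   >
      [2,3] "saw" : (S\(S/NP))/NP
      [3,4] "cat" : NP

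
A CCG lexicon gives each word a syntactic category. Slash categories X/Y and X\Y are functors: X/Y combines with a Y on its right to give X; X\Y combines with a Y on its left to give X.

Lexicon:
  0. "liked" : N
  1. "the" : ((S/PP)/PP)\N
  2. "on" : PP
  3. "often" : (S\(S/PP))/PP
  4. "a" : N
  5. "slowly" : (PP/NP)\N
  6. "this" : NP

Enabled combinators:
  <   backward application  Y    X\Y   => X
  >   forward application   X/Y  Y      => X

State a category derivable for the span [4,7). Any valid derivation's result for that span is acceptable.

[0,7] S   <
  [0,3] S/PP   >
    [0,2] (S/PP)/PP   <
      [0,1] "liked" : N
      [1,2] "the" : ((S/PP)/PP)\N
    [2,3] "on" : PP
  [3,7] S\(S/PP)   >
    [3,4] "often" : (S\(S/PP))/PP
    [4,7] PP   >
      [4,6] PP/NP   <
        [4,5] "a" : N
        [5,6] "slowly" : (PP/NP)\N
      [6,7] "this" : NP

PP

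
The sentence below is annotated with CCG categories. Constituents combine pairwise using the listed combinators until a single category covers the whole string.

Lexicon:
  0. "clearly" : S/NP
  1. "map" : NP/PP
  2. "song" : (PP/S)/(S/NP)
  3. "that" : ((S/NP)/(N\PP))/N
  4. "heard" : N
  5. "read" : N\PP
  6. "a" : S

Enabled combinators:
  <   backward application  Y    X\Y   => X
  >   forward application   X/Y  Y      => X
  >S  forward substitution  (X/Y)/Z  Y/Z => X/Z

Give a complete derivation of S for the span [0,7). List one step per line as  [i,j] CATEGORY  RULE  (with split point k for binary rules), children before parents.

[0,7] S   >
  [0,1] "clearly" : S/NP
  [1,7] NP   >
    [1,2] "map" : NP/PP
    [2,7] PP   >
      [2,6] PP/S   >
        [2,3] "song" : (PP/S)/(S/NP)
        [3,6] S/NP   >
          [3,5] (S/NP)/(N\PP)   >
            [3,4] "that" : ((S/NP)/(N\PP))/N
            [4,5] "heard" : N
          [5,6] "read" : N\PP
      [6,7] "a" : S

[0,1] S/NP  lex  "clearly"
[1,2] NP/PP  lex  "map"
[2,3] (PP/S)/(S/NP)  lex  "song"
[3,4] ((S/NP)/(N\PP))/N  lex  "that"
[4,5] N  lex  "heard"
[3,5] (S/NP)/(N\PP)  >  k=4
[5,6] N\PP  lex  "read"
[3,6] S/NP  >  k=5
[2,6] PP/S  >  k=3
[6,7] S  lex  "a"
[2,7] PP  >  k=6
[1,7] NP  >  k=2
[0,7] S  >  k=1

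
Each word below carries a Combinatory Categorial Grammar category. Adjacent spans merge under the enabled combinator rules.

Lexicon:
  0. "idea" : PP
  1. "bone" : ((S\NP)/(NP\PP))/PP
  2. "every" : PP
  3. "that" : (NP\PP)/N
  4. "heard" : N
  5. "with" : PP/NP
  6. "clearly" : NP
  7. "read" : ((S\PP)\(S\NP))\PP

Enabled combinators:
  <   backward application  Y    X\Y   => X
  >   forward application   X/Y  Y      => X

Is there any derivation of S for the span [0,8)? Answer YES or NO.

[0,8] S   <
  [0,1] "idea" : PP
  [1,8] S\PP   <
    [1,5] S\NP   >
      [1,3] (S\NP)/(NP\PP)   >
        [1,2] "bone" : ((S\NP)/(NP\PP))/PP
        [2,3] "every" : PP
      [3,5] NP\PP   >
        [3,4] "that" : (NP\PP)/N
        [4,5] "heard" : N
    [5,8] (S\PP)\(S\NP)   <
      [5,7] PP   >
        [5,6] "with" : PP/NP
        [6,7] "clearly" : NP
      [7,8] "read" : ((S\PP)\(S\NP))\PP

YES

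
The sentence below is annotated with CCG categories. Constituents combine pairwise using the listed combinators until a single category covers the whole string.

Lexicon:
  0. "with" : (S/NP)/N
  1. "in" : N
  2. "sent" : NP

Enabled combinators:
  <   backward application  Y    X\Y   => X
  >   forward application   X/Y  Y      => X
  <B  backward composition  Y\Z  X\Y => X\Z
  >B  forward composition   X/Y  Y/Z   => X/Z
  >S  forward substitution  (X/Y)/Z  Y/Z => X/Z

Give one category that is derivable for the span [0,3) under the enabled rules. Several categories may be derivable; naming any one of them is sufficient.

S

[0,3] S   >
  [0,2] S/NP   >
    [0,1] "with" : (S/NP)/N
    [1,2] "in" : N
  [2,3] "sent" : NP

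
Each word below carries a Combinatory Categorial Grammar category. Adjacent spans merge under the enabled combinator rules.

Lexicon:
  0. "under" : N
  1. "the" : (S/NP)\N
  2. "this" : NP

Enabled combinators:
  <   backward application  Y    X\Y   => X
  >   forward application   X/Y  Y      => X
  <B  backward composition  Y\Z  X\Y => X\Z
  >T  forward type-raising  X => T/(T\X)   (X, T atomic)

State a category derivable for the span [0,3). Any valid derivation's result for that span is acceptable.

[0,3] S   >
  [0,2] S/NP   <
    [0,1] "under" : N
    [1,2] "the" : (S/NP)\N
  [2,3] "this" : NP

S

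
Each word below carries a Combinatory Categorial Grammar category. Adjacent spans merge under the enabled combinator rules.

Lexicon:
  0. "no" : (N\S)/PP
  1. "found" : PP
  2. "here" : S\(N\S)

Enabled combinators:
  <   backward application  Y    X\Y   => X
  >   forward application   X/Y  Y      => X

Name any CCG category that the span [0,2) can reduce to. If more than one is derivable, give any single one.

[0,3] S   <
  [0,2] N\S   >
    [0,1] "no" : (N\S)/PP
    [1,2] "found" : PP
  [2,3] "here" : S\(N\S)

N\S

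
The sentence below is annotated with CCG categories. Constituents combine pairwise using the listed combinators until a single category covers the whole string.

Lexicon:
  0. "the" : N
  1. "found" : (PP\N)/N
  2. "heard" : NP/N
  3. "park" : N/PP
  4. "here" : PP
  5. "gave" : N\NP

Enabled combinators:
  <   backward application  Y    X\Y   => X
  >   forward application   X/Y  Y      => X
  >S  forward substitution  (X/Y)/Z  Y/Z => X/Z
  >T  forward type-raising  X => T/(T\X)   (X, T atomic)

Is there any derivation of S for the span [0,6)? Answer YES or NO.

NO

N (PP\N)/N NP/N N/PP PP N\NP
CKY chart[0,6] = {N/(N\PP), NP/(NP\PP), PP, PP/(PP\PP), S/(S\PP)}; S ∉ chart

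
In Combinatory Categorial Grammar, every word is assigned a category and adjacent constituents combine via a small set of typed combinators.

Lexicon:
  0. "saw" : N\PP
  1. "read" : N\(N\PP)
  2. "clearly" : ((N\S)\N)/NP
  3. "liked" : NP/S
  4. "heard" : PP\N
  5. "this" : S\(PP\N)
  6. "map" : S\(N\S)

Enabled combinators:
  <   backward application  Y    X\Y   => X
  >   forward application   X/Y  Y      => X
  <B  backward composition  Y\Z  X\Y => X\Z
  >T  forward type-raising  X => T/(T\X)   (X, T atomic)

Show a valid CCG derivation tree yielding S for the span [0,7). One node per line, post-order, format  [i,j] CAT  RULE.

[0,1] N\PP  lex  "saw"
[1,2] N\(N\PP)  lex  "read"
[0,2] N  <  k=1
[2,3] ((N\S)\N)/NP  lex  "clearly"
[3,4] NP/S  lex  "liked"
[4,5] PP\N  lex  "heard"
[5,6] S\(PP\N)  lex  "this"
[4,6] S  <  k=5
[3,6] NP  >  k=4
[2,6] (N\S)\N  >  k=3
[6,7] S\(N\S)  lex  "map"
[2,7] S\N  <B  k=6
[0,7] S  <  k=2

[0,7] S   <
  [0,2] N   <
    [0,1] "saw" : N\PP
    [1,2] "read" : N\(N\PP)
  [2,7] S\N   <B
    [2,6] (N\S)\N   >
      [2,3] "clearly" : ((N\S)\N)/NP
      [3,6] NP   >
        [3,4] "liked" : NP/S
        [4,6] S   <
          [4,5] "heard" : PP\N
          [5,6] "this" : S\(PP\N)
    [6,7] "map" : S\(N\S)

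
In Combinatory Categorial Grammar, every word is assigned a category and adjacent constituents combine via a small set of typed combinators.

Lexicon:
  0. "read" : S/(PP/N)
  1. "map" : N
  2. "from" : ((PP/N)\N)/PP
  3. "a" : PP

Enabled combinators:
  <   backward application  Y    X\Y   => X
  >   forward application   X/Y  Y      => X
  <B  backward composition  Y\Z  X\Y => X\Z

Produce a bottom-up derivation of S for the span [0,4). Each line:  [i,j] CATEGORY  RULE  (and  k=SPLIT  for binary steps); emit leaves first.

[0,1] S/(PP/N)  lex  "read"
[1,2] N  lex  "map"
[2,3] ((PP/N)\N)/PP  lex  "from"
[3,4] PP  lex  "a"
[2,4] (PP/N)\N  >  k=3
[1,4] PP/N  <  k=2
[0,4] S  >  k=1

[0,4] S   >
  [0,1] "read" : S/(PP/N)
  [1,4] PP/N   <
    [1,2] "map" : N
    [2,4] (PP/N)\N   >
      [2,3] "from" : ((PP/N)\N)/PP
      [3,4] "a" : PP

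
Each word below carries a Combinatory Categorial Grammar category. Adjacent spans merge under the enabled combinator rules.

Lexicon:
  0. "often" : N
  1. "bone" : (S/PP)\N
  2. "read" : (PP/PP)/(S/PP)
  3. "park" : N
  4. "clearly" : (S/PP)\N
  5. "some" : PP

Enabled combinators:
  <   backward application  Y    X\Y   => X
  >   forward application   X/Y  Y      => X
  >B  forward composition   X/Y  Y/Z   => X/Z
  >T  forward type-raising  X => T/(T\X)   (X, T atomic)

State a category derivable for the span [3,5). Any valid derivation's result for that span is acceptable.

[0,6] S   >
  [0,5] S/PP   >B
    [0,2] S/PP   <
      [0,1] "often" : N
      [1,2] "bone" : (S/PP)\N
    [2,5] PP/PP   >
      [2,3] "read" : (PP/PP)/(S/PP)
      [3,5] S/PP   <
        [3,4] "park" : N
        [4,5] "clearly" : (S/PP)\N
  [5,6] "some" : PP

S/PP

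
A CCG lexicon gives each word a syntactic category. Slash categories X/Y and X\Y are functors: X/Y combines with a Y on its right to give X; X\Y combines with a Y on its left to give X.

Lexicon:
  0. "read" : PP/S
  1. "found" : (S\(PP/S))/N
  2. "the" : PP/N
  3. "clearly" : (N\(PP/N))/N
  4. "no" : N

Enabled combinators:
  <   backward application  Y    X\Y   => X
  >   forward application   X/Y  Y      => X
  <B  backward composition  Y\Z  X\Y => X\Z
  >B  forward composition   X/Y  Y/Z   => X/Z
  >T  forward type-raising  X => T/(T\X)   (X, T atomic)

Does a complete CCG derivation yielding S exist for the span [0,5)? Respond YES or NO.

YES

[0,5] S   <
  [0,1] "read" : PP/S
  [1,5] S\(PP/S)   >
    [1,2] "found" : (S\(PP/S))/N
    [2,5] N   <
      [2,3] "the" : PP/N
      [3,5] N\(PP/N)   >
        [3,4] "clearly" : (N\(PP/N))/N
        [4,5] "no" : N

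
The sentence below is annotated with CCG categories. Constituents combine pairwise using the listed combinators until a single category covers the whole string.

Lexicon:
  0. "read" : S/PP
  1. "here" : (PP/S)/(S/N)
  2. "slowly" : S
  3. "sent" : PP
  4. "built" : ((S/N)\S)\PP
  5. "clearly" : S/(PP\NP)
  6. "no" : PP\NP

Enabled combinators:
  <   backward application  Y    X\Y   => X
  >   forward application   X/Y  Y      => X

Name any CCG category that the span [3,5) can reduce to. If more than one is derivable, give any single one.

[0,7] S   >
  [0,1] "read" : S/PP
  [1,7] PP   >
    [1,5] PP/S   >
      [1,2] "here" : (PP/S)/(S/N)
      [2,5] S/N   <
        [2,3] "slowly" : S
        [3,5] (S/N)\S   <
          [3,4] "sent" : PP
          [4,5] "built" : ((S/N)\S)\PP
    [5,7] S   >
      [5,6] "clearly" : S/(PP\NP)
      [6,7] "no" : PP\NP

(S/N)\S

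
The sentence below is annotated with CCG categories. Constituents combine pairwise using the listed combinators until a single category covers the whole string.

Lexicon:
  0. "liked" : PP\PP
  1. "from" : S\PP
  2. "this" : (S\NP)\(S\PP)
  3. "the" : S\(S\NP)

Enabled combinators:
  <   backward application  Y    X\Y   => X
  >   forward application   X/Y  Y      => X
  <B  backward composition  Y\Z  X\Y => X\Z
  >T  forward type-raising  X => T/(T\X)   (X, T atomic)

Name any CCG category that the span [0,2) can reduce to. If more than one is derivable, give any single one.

[0,4] S   <
  [0,3] S\NP   <
    [0,2] S\PP   <B
      [0,1] "liked" : PP\PP
      [1,2] "from" : S\PP
    [2,3] "this" : (S\NP)\(S\PP)
  [3,4] "the" : S\(S\NP)

S\PP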